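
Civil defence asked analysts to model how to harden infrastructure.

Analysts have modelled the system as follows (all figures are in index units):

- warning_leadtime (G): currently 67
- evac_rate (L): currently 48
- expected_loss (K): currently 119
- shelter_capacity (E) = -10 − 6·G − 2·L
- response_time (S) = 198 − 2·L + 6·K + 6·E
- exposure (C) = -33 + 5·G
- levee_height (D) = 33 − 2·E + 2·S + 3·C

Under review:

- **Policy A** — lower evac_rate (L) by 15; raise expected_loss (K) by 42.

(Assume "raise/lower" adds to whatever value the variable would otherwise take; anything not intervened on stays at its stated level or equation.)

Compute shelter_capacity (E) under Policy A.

-478

Policy A (L − 15, K + 42):
  G = 67
  L = 48 − 15 = 33
  E = -10 − 6·67 − 2·33 = -478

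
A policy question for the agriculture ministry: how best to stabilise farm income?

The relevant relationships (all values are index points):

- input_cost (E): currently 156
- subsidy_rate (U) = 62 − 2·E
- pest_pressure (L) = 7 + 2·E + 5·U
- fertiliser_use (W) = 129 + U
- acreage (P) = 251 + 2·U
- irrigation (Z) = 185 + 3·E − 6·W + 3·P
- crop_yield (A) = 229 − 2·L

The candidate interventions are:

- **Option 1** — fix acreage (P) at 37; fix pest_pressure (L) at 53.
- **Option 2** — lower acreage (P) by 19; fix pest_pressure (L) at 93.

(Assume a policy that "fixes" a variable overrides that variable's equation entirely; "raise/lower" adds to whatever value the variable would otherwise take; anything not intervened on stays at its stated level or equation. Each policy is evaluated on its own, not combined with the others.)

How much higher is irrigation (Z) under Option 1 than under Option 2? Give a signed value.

915

Option 1 (P := 37, L := 53):
  E = 156
  U = 62 − 2·156 = -250
  W = 129 + (-250) = -121
  P = 37
  Z = 185 + 3·156 − 6·(-121) + 3·37 = 1490
Option 2 (P − 19, L := 93):
  E = 156
  U = 62 − 2·156 = -250
  W = 129 + (-250) = -121
  P = 251 + 2·(-250) (−19 from intervention) = -268
  Z = 185 + 3·156 − 6·(-121) + 3·(-268) = 575
Z: 1490 − 575 = 915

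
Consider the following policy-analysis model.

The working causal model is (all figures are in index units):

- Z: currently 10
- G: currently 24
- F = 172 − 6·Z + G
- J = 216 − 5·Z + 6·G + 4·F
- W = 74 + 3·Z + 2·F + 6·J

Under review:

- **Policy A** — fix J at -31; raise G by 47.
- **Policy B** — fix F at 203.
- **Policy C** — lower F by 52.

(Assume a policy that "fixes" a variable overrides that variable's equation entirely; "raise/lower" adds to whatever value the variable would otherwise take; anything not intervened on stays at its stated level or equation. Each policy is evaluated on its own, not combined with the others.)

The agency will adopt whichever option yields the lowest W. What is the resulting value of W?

284

Policy A (J := -31, G + 47):
  Z = 10
  G = 24 + 47 = 71
  F = 172 − 6·10 + 71 = 183
  J = -31
  W = 74 + 3·10 + 2·183 + 6·(-31) = 284
Policy B (F := 203):
  Z = 10
  G = 24
  F = 203
  J = 216 − 5·10 + 6·24 + 4·203 = 1122
  W = 74 + 3·10 + 2·203 + 6·1122 = 7242
Policy C (F − 52):
  Z = 10
  G = 24
  F = 172 − 6·10 + 24 (−52 from intervention) = 84
  J = 216 − 5·10 + 6·24 + 4·84 = 646
  W = 74 + 3·10 + 2·84 + 6·646 = 4148
Comparing — Policy A: W=284, Policy B: W=7242, Policy C: W=4148. Lowest is 284 (Policy A).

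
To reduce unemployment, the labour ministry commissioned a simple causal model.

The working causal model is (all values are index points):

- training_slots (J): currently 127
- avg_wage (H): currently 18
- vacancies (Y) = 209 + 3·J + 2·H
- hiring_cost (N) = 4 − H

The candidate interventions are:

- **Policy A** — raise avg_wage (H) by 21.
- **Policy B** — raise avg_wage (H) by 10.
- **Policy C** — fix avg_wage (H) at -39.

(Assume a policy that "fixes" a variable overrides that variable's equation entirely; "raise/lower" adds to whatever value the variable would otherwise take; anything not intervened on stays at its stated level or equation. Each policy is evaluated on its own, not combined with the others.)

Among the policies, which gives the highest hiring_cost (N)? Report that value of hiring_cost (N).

43

Policy A (H + 21):
  H = 18 + 21 = 39
  N = 4 − 39 = -35
Policy B (H + 10):
  H = 18 + 10 = 28
  N = 4 − 28 = -24
Policy C (H := -39):
  H = -39
  N = 4 − (-39) = 43
Comparing — Policy A: N=-35, Policy B: N=-24, Policy C: N=43. Highest is 43 (Policy C).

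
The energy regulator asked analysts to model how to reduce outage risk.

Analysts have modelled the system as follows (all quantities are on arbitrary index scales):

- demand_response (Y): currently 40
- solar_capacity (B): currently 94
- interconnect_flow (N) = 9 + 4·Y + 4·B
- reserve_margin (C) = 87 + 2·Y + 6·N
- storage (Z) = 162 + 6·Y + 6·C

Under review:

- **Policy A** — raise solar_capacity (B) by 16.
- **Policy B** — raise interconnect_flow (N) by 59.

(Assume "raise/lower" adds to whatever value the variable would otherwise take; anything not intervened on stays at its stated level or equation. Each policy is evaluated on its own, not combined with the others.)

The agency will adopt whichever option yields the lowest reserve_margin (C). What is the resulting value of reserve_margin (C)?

Policy A (B + 16):
  Y = 40
  B = 94 + 16 = 110
  N = 9 + 4·40 + 4·110 = 609
  C = 87 + 2·40 + 6·609 = 3821
Policy B (N + 59):
  Y = 40
  B = 94
  N = 9 + 4·40 + 4·94 (+59 from intervention) = 604
  C = 87 + 2·40 + 6·604 = 3791
Comparing — Policy A: C=3821, Policy B: C=3791. Lowest is 3791 (Policy B).

3791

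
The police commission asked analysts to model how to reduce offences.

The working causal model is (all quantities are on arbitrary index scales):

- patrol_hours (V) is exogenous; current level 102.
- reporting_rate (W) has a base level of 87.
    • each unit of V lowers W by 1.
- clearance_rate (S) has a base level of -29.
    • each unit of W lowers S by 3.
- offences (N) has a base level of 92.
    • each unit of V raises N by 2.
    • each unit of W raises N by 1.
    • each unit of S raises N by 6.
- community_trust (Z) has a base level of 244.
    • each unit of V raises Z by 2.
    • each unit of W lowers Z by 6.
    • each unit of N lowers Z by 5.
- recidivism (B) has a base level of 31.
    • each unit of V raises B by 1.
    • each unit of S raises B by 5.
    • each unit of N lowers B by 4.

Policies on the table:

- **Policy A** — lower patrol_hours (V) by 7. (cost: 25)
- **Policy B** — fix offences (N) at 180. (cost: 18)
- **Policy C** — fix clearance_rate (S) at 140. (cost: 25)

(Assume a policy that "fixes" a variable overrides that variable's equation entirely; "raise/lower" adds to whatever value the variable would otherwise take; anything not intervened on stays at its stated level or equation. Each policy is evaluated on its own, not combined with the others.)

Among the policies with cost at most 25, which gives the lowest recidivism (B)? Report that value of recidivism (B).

Policy A (V − 7):
  V = 102 − 7 = 95
  W = 87 − 95 = -8
  S = -29 − 3·(-8) = -5
  N = 92 + 2·95 + (-8) + 6·(-5) = 244
  B = 31 + 95 + 5·(-5) − 4·244 = -875
Policy B (N := 180):
  V = 102
  W = 87 − 102 = -15
  S = -29 − 3·(-15) = 16
  N = 180
  B = 31 + 102 + 5·16 − 4·180 = -507
Policy C (S := 140):
  V = 102
  W = 87 − 102 = -15
  S = 140
  N = 92 + 2·102 + (-15) + 6·140 = 1121
  B = 31 + 102 + 5·140 − 4·1121 = -3651
Comparing — Policy A: B=-875, Policy B: B=-507, Policy C: B=-3651. Lowest is -3651 (Policy C).

-3651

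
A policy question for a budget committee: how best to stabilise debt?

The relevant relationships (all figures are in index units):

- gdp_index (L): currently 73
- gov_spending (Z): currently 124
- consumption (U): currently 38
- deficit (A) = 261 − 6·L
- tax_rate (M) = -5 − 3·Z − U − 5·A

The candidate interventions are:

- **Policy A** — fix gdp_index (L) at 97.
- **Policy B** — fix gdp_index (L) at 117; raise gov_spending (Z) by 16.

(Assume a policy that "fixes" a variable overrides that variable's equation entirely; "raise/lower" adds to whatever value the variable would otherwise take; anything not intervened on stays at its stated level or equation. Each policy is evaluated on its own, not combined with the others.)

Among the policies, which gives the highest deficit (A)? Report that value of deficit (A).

Policy A (L := 97):
  L = 97
  A = 261 − 6·97 = -321
Policy B (L := 117, Z + 16):
  L = 117
  A = 261 − 6·117 = -441
Comparing — Policy A: A=-321, Policy B: A=-441. Highest is -321 (Policy A).

-321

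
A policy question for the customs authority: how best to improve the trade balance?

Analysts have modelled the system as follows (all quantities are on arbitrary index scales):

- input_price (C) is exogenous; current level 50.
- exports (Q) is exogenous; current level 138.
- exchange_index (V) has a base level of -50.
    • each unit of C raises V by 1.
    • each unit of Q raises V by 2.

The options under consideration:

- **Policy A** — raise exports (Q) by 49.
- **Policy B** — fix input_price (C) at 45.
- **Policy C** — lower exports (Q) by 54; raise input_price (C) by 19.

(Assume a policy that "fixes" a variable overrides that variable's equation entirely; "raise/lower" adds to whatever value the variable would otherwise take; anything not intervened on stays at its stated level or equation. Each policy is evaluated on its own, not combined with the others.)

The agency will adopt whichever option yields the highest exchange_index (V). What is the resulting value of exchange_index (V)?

Policy A (Q + 49):
  C = 50
  Q = 138 + 49 = 187
  V = -50 + 50 + 2·187 = 374
Policy B (C := 45):
  C = 45
  Q = 138
  V = -50 + 45 + 2·138 = 271
Policy C (Q − 54, C + 19):
  C = 50 + 19 = 69
  Q = 138 − 54 = 84
  V = -50 + 69 + 2·84 = 187
Comparing — Policy A: V=374, Policy B: V=271, Policy C: V=187. Highest is 374 (Policy A).

374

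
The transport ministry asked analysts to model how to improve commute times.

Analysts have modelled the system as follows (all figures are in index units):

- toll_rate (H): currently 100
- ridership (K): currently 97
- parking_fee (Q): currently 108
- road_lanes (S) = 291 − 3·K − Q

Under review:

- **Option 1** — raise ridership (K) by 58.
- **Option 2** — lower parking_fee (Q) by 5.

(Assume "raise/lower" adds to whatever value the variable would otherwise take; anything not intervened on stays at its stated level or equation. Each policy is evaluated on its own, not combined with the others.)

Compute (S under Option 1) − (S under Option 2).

Option 1 (K + 58):
  K = 97 + 58 = 155
  Q = 108
  S = 291 − 3·155 − 108 = -282
Option 2 (Q − 5):
  K = 97
  Q = 108 − 5 = 103
  S = 291 − 3·97 − 103 = -103
S: -282 − (-103) = -179

-179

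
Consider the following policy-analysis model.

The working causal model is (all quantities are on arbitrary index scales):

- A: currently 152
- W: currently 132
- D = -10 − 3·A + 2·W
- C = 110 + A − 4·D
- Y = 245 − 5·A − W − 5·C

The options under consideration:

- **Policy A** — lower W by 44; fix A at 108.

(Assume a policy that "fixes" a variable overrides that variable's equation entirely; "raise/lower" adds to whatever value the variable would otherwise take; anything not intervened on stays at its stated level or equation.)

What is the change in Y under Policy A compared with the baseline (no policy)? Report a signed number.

1364

Baseline:
  A = 152
  W = 132
  D = -10 − 3·152 + 2·132 = -202
  C = 110 + 152 − 4·(-202) = 1070
  Y = 245 − 5·152 − 132 − 5·1070 = -5997
Policy A (W − 44, A := 108):
  A = 108
  W = 132 − 44 = 88
  D = -10 − 3·108 + 2·88 = -158
  C = 110 + 108 − 4·(-158) = 850
  Y = 245 − 5·108 − 88 − 5·850 = -4633
Change in Y: -4633 − (-5997) = 1364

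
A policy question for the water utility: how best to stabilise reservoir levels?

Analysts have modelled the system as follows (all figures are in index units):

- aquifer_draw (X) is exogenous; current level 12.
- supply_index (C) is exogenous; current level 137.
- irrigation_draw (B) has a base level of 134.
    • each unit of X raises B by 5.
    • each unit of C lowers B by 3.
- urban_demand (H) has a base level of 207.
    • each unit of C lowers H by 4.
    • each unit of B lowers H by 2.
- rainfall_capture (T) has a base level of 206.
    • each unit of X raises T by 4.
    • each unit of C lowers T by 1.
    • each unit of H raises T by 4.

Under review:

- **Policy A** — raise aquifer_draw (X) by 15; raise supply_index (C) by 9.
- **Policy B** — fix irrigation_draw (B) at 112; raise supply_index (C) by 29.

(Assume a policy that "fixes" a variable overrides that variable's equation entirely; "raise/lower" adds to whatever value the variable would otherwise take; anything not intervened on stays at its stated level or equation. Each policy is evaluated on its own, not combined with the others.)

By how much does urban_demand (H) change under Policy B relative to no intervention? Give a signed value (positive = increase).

-774

Baseline:
  X = 12
  C = 137
  B = 134 + 5·12 − 3·137 = -217
  H = 207 − 4·137 − 2·(-217) = 93
Policy B (B := 112, C + 29):
  X = 12
  C = 137 + 29 = 166
  B = 112
  H = 207 − 4·166 − 2·112 = -681
Change in H: -681 − 93 = -774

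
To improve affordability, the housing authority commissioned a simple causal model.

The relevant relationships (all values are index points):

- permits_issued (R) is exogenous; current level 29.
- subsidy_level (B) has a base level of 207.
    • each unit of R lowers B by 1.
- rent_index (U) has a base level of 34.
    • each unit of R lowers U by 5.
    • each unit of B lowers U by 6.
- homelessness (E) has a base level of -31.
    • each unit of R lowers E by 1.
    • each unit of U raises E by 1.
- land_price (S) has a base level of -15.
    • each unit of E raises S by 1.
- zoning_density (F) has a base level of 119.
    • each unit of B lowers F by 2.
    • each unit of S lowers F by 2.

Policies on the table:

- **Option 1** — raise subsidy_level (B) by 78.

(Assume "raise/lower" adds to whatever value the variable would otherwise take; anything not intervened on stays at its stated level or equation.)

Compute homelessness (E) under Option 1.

-1707

Option 1 (B + 78):
  R = 29
  B = 207 − 29 (+78 from intervention) = 256
  U = 34 − 5·29 − 6·256 = -1647
  E = -31 − 29 + (-1647) = -1707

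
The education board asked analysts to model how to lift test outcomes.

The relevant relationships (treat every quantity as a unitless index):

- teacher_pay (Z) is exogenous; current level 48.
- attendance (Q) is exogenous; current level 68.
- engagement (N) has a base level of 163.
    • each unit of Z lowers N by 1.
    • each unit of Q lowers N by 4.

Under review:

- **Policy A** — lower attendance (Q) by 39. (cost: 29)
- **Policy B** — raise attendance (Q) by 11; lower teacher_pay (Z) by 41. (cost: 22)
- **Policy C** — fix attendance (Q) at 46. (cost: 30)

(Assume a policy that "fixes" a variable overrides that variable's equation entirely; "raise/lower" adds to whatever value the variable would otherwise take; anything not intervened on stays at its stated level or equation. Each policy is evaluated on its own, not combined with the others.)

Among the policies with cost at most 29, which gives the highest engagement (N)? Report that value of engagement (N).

Policy A (Q − 39):
  Z = 48
  Q = 68 − 39 = 29
  N = 163 − 48 − 4·29 = -1
Policy B (Q + 11, Z − 41):
  Z = 48 − 41 = 7
  Q = 68 + 11 = 79
  N = 163 − 7 − 4·79 = -160
Comparing — Policy A: N=-1, Policy B: N=-160. Highest is -1 (Policy A).

-1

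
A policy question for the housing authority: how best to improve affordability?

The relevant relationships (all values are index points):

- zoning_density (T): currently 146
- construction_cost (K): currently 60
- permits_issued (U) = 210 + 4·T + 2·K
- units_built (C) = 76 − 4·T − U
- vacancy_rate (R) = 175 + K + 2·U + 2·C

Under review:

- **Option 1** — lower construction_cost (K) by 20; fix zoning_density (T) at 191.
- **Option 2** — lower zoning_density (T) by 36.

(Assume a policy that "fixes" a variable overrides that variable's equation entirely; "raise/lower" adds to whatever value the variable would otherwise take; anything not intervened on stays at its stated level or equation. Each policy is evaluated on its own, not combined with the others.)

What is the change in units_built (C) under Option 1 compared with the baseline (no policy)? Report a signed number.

-320

Baseline:
  T = 146
  K = 60
  U = 210 + 4·146 + 2·60 = 914
  C = 76 − 4·146 − 914 = -1422
Option 1 (K − 20, T := 191):
  T = 191
  K = 60 − 20 = 40
  U = 210 + 4·191 + 2·40 = 1054
  C = 76 − 4·191 − 1054 = -1742
Change in C: -1742 − (-1422) = -320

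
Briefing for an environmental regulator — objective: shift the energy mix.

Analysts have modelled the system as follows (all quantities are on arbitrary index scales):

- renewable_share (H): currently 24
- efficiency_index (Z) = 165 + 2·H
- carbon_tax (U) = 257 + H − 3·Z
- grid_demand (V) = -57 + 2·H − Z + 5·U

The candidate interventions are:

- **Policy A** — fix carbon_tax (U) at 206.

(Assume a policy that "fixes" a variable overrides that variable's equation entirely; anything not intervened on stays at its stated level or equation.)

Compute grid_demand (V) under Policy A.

Policy A (U := 206):
  H = 24
  Z = 165 + 2·24 = 213
  U = 206
  V = -57 + 2·24 − 213 + 5·206 = 808

808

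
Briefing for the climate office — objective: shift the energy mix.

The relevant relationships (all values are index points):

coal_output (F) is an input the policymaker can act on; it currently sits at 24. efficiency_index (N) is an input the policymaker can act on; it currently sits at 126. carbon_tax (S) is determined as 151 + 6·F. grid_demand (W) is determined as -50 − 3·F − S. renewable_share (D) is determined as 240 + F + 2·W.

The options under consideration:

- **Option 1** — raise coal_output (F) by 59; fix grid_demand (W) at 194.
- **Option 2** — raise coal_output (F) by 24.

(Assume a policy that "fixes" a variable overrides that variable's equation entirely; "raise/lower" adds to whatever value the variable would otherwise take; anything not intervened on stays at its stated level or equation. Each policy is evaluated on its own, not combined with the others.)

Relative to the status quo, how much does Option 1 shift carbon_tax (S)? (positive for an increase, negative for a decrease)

Baseline:
  F = 24
  S = 151 + 6·24 = 295
Option 1 (F + 59, W := 194):
  F = 24 + 59 = 83
  S = 151 + 6·83 = 649
Change in S: 649 − 295 = 354

354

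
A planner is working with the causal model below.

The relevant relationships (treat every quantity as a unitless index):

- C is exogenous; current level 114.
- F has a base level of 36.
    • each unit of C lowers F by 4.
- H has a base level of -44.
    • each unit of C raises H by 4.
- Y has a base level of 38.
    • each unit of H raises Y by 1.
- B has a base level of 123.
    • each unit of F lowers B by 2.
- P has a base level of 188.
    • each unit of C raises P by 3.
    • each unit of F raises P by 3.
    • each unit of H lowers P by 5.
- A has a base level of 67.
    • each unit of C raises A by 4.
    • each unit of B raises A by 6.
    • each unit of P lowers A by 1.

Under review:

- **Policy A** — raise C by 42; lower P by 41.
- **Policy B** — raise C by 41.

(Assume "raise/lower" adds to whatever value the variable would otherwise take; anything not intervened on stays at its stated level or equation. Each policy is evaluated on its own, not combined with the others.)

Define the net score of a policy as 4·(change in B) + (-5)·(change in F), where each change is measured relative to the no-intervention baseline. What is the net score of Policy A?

2184

Baseline:
  C = 114
  F = 36 − 4·114 = -420
  B = 123 − 2·(-420) = 963
Policy A (C + 42, P − 41):
  C = 114 + 42 = 156
  F = 36 − 4·156 = -588
  B = 123 − 2·(-588) = 1299
ΔB = 1299 − 963 = 336; ΔF = -588 − (-420) = -168
Score = 4·336 + (-5)·(-168) = 2184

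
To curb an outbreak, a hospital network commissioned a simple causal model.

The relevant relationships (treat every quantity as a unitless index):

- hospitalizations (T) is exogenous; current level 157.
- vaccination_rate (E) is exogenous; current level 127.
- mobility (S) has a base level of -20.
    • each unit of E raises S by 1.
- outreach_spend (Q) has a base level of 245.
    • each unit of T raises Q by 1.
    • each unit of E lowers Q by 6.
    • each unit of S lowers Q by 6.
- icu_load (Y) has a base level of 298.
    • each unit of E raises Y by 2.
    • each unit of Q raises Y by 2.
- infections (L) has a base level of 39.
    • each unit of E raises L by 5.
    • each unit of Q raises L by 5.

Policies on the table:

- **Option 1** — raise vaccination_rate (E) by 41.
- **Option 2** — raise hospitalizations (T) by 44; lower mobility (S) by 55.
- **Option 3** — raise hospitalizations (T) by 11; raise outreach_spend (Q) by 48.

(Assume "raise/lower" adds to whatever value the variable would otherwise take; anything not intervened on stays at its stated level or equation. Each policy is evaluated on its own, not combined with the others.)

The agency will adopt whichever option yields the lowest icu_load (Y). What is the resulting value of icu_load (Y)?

Option 1 (E + 41):
  T = 157
  E = 127 + 41 = 168
  S = -20 + 168 = 148
  Q = 245 + 157 − 6·168 − 6·148 = -1494
  Y = 298 + 2·168 + 2·(-1494) = -2354
Option 2 (T + 44, S − 55):
  T = 157 + 44 = 201
  E = 127
  S = -20 + 127 (−55 from intervention) = 52
  Q = 245 + 201 − 6·127 − 6·52 = -628
  Y = 298 + 2·127 + 2·(-628) = -704
Option 3 (T + 11, Q + 48):
  T = 157 + 11 = 168
  E = 127
  S = -20 + 127 = 107
  Q = 245 + 168 − 6·127 − 6·107 (+48 from intervention) = -943
  Y = 298 + 2·127 + 2·(-943) = -1334
Comparing — Option 1: Y=-2354, Option 2: Y=-704, Option 3: Y=-1334. Lowest is -2354 (Option 1).

-2354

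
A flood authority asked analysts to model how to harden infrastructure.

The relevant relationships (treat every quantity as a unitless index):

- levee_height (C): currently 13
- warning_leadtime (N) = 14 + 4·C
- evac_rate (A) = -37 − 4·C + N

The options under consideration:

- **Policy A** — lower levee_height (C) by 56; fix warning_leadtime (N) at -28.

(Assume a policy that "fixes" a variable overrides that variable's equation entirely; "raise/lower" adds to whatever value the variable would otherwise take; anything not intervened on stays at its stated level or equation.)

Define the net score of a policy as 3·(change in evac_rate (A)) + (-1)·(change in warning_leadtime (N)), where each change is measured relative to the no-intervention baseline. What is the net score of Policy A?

484

Baseline:
  C = 13
  N = 14 + 4·13 = 66
  A = -37 − 4·13 + 66 = -23
Policy A (C − 56, N := -28):
  C = 13 − 56 = -43
  N = -28
  A = -37 − 4·(-43) + (-28) = 107
ΔA = 107 − (-23) = 130; ΔN = -28 − 66 = -94
Score = 3·130 + (-1)·(-94) = 484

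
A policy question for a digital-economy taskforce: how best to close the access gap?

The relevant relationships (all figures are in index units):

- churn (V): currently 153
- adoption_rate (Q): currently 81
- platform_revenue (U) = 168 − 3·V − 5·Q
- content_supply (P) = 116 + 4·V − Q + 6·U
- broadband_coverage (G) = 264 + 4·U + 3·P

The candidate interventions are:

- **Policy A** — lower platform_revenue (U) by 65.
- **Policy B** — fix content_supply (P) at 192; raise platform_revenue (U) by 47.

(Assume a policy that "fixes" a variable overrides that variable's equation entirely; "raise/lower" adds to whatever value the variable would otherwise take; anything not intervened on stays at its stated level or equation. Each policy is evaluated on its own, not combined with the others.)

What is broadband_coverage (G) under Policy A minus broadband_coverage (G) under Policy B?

-12781

Policy A (U − 65):
  V = 153
  Q = 81
  U = 168 − 3·153 − 5·81 (−65 from intervention) = -761
  P = 116 + 4·153 − 81 + 6·(-761) = -3919
  G = 264 + 4·(-761) + 3·(-3919) = -14537
Policy B (P := 192, U + 47):
  V = 153
  Q = 81
  U = 168 − 3·153 − 5·81 (+47 from intervention) = -649
  P = 192
  G = 264 + 4·(-649) + 3·192 = -1756
G: -14537 − (-1756) = -12781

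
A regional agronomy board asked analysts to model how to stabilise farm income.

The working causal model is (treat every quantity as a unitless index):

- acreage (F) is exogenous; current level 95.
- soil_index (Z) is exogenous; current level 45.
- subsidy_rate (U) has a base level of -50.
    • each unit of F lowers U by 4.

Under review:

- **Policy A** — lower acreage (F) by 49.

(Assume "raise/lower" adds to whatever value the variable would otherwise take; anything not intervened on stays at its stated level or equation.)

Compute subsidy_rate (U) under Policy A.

Policy A (F − 49):
  F = 95 − 49 = 46
  U = -50 − 4·46 = -234

-234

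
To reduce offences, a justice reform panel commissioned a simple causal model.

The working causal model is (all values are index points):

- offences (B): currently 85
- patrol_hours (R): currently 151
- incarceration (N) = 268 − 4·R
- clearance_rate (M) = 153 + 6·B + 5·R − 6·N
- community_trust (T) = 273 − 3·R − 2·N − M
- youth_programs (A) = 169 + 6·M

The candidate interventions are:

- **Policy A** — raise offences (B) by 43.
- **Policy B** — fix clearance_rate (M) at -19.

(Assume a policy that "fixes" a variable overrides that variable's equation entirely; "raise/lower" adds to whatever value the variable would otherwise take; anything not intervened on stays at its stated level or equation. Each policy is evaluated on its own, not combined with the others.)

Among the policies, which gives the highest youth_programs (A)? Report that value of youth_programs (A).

Policy A (B + 43):
  B = 85 + 43 = 128
  R = 151
  N = 268 − 4·151 = -336
  M = 153 + 6·128 + 5·151 − 6·(-336) = 3692
  A = 169 + 6·3692 = 22321
Policy B (M := -19):
  B = 85
  R = 151
  N = 268 − 4·151 = -336
  M = -19
  A = 169 + 6·(-19) = 55
Comparing — Policy A: A=22321, Policy B: A=55. Highest is 22321 (Policy A).

22321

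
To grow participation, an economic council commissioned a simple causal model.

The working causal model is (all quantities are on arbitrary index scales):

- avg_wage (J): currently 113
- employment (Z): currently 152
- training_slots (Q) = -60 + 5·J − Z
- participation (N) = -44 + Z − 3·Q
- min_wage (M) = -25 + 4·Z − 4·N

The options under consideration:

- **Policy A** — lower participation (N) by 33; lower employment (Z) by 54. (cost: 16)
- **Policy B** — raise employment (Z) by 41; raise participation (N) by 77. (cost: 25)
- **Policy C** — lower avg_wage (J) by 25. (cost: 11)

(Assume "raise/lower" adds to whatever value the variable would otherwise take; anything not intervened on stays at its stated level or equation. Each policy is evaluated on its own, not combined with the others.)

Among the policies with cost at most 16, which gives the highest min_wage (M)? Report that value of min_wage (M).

Policy A (N − 33, Z − 54):
  J = 113
  Z = 152 − 54 = 98
  Q = -60 + 5·113 − 98 = 407
  N = -44 + 98 − 3·407 (−33 from intervention) = -1200
  M = -25 + 4·98 − 4·(-1200) = 5167
Policy C (J − 25):
  J = 113 − 25 = 88
  Z = 152
  Q = -60 + 5·88 − 152 = 228
  N = -44 + 152 − 3·228 = -576
  M = -25 + 4·152 − 4·(-576) = 2887
Comparing — Policy A: M=5167, Policy C: M=2887. Highest is 5167 (Policy A).

5167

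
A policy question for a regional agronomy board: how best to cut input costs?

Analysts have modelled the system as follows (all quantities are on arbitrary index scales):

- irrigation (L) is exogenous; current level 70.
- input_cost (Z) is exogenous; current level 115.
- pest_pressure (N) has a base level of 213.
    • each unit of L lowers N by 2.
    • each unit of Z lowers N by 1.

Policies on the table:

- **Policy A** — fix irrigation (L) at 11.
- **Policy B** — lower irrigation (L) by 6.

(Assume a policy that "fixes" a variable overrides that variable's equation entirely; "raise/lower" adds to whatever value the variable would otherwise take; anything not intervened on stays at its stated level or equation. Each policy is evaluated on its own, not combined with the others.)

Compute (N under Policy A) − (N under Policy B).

106

Policy A (L := 11):
  L = 11
  Z = 115
  N = 213 − 2·11 − 115 = 76
Policy B (L − 6):
  L = 70 − 6 = 64
  Z = 115
  N = 213 − 2·64 − 115 = -30
N: 76 − (-30) = 106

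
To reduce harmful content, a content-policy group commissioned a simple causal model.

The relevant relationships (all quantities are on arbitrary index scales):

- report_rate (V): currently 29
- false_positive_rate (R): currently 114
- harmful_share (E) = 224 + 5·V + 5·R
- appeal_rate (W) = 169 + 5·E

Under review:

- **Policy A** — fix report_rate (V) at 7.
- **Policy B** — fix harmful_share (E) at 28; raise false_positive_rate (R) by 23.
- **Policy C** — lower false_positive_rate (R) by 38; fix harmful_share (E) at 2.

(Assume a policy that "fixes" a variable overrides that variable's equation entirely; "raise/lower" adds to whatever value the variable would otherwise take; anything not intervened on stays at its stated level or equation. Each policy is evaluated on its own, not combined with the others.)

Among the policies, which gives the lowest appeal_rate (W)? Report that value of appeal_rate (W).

179

Policy A (V := 7):
  V = 7
  R = 114
  E = 224 + 5·7 + 5·114 = 829
  W = 169 + 5·829 = 4314
Policy B (E := 28, R + 23):
  V = 29
  R = 114 + 23 = 137
  E = 28
  W = 169 + 5·28 = 309
Policy C (R − 38, E := 2):
  V = 29
  R = 114 − 38 = 76
  E = 2
  W = 169 + 5·2 = 179
Comparing — Policy A: W=4314, Policy B: W=309, Policy C: W=179. Lowest is 179 (Policy C).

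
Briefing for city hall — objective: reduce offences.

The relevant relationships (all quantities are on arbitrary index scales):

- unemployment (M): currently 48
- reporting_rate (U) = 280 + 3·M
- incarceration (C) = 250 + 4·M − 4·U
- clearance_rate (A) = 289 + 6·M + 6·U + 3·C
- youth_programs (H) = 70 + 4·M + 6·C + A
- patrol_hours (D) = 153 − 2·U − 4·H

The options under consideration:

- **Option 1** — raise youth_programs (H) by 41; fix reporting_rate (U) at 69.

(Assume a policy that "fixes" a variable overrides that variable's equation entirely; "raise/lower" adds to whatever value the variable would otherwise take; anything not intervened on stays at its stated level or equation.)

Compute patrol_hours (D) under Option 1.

-11137

Option 1 (H + 41, U := 69):
  M = 48
  U = 69
  C = 250 + 4·48 − 4·69 = 166
  A = 289 + 6·48 + 6·69 + 3·166 = 1489
  H = 70 + 4·48 + 6·166 + 1489 (+41 from intervention) = 2788
  D = 153 − 2·69 − 4·2788 = -11137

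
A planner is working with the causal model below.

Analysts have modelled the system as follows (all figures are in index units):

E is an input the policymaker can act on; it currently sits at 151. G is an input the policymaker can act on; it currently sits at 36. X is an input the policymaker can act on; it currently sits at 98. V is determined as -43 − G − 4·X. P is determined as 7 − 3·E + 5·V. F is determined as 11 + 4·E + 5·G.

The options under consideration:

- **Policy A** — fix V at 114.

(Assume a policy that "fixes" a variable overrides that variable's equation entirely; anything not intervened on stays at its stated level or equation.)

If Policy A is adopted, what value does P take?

124

Policy A (V := 114):
  E = 151
  G = 36
  X = 98
  V = 114
  P = 7 − 3·151 + 5·114 = 124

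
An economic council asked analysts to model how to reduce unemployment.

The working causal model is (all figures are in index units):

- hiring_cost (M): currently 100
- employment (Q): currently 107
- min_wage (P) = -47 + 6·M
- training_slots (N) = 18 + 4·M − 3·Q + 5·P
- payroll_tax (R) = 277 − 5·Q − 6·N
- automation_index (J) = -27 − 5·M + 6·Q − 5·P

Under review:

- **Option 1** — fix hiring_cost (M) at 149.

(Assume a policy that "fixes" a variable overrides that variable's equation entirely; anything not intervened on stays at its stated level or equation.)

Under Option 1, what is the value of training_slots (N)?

4528

Option 1 (M := 149):
  M = 149
  Q = 107
  P = -47 + 6·149 = 847
  N = 18 + 4·149 − 3·107 + 5·847 = 4528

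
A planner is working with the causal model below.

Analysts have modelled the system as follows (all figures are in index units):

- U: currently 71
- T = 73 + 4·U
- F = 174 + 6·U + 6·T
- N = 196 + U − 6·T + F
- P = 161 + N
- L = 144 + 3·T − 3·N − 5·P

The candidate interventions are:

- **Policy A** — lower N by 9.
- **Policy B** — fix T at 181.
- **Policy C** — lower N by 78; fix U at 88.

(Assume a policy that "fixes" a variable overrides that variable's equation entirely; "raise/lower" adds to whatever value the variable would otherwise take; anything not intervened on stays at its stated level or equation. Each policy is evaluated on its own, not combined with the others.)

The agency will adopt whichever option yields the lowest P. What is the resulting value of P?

Policy A (N − 9):
  U = 71
  T = 73 + 4·71 = 357
  F = 174 + 6·71 + 6·357 = 2742
  N = 196 + 71 − 6·357 + 2742 (−9 from intervention) = 858
  P = 161 + 858 = 1019
Policy B (T := 181):
  U = 71
  T = 181
  F = 174 + 6·71 + 6·181 = 1686
  N = 196 + 71 − 6·181 + 1686 = 867
  P = 161 + 867 = 1028
Policy C (N − 78, U := 88):
  U = 88
  T = 73 + 4·88 = 425
  F = 174 + 6·88 + 6·425 = 3252
  N = 196 + 88 − 6·425 + 3252 (−78 from intervention) = 908
  P = 161 + 908 = 1069
Comparing — Policy A: P=1019, Policy B: P=1028, Policy C: P=1069. Lowest is 1019 (Policy A).

1019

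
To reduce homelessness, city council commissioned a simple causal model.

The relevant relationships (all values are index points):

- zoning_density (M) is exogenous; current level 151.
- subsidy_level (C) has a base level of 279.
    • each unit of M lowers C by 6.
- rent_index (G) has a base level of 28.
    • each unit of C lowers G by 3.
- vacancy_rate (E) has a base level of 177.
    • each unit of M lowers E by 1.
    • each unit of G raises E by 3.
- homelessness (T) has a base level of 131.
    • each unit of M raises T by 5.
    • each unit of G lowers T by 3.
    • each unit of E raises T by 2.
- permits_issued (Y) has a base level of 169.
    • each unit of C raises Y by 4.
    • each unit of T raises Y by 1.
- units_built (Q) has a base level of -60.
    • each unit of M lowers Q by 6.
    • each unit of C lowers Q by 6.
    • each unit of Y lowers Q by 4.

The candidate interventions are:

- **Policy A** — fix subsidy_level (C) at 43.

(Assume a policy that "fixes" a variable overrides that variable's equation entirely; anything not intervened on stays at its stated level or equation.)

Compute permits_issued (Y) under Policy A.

976

Policy A (C := 43):
  M = 151
  C = 43
  G = 28 − 3·43 = -101
  E = 177 − 151 + 3·(-101) = -277
  T = 131 + 5·151 − 3·(-101) + 2·(-277) = 635
  Y = 169 + 4·43 + 635 = 976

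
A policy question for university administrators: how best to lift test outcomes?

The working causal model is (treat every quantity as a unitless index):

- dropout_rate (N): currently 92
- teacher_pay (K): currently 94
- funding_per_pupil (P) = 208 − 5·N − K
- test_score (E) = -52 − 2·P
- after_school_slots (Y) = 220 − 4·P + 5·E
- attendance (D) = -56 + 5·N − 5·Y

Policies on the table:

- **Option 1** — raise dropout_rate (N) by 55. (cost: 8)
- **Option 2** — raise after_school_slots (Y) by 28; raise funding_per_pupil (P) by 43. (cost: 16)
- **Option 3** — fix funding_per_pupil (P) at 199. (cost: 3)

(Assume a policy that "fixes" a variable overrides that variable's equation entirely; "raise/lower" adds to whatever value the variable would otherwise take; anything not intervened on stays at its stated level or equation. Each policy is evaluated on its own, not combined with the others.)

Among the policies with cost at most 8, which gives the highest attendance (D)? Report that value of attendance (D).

14534

Option 1 (N + 55):
  N = 92 + 55 = 147
  K = 94
  P = 208 − 5·147 − 94 = -621
  E = -52 − 2·(-621) = 1190
  Y = 220 − 4·(-621) + 5·1190 = 8654
  D = -56 + 5·147 − 5·8654 = -42591
Option 3 (P := 199):
  N = 92
  K = 94
  P = 199
  E = -52 − 2·199 = -450
  Y = 220 − 4·199 + 5·(-450) = -2826
  D = -56 + 5·92 − 5·(-2826) = 14534
Comparing — Option 1: D=-42591, Option 3: D=14534. Highest is 14534 (Option 3).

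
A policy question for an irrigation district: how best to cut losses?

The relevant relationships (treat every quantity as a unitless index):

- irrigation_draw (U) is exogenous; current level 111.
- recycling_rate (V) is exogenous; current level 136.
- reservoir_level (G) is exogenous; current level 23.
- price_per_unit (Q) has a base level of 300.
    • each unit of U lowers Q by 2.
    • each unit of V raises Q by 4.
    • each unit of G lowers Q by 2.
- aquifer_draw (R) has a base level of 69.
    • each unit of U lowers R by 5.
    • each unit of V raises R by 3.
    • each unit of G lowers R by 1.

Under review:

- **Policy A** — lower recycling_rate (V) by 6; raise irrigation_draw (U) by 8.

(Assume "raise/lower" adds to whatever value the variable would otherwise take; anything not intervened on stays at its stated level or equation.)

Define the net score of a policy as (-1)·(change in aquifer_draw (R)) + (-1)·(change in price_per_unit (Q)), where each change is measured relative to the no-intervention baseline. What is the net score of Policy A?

98

Baseline:
  U = 111
  V = 136
  G = 23
  Q = 300 − 2·111 + 4·136 − 2·23 = 576
  R = 69 − 5·111 + 3·136 − 23 = -101
Policy A (V − 6, U + 8):
  U = 111 + 8 = 119
  V = 136 − 6 = 130
  G = 23
  Q = 300 − 2·119 + 4·130 − 2·23 = 536
  R = 69 − 5·119 + 3·130 − 23 = -159
ΔR = -159 − (-101) = -58; ΔQ = 536 − 576 = -40
Score = (-1)·(-58) + (-1)·(-40) = 98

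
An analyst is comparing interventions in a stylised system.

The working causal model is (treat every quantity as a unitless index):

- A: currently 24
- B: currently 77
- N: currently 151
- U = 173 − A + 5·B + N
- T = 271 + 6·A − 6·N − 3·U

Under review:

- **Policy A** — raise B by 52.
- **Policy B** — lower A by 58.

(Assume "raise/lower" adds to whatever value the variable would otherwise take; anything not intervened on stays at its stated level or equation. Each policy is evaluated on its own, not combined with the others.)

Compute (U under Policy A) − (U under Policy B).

Policy A (B + 52):
  A = 24
  B = 77 + 52 = 129
  N = 151
  U = 173 − 24 + 5·129 + 151 = 945
Policy B (A − 58):
  A = 24 − 58 = -34
  B = 77
  N = 151
  U = 173 − (-34) + 5·77 + 151 = 743
U: 945 − 743 = 202

202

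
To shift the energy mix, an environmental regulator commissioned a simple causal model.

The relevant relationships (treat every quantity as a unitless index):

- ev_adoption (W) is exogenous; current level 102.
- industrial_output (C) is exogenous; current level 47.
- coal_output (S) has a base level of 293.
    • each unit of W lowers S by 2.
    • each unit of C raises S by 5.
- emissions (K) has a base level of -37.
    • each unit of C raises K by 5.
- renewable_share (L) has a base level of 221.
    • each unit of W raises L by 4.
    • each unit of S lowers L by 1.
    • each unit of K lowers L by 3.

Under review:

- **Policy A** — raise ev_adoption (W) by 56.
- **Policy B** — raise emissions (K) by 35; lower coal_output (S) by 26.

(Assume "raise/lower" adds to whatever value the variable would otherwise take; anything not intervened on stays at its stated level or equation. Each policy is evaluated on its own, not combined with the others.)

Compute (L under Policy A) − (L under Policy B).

Policy A (W + 56):
  W = 102 + 56 = 158
  C = 47
  S = 293 − 2·158 + 5·47 = 212
  K = -37 + 5·47 = 198
  L = 221 + 4·158 − 212 − 3·198 = 47
Policy B (K + 35, S − 26):
  W = 102
  C = 47
  S = 293 − 2·102 + 5·47 (−26 from intervention) = 298
  K = -37 + 5·47 (+35 from intervention) = 233
  L = 221 + 4·102 − 298 − 3·233 = -368
L: 47 − (-368) = 415

415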